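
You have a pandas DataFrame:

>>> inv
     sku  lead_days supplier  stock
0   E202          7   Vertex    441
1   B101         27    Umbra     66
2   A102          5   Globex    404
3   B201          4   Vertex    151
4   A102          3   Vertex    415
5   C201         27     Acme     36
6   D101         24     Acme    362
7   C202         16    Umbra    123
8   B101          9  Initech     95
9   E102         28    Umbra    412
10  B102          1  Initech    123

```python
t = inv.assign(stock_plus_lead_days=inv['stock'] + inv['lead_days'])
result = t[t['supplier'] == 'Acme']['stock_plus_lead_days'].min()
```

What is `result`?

add column stock_plus_lead_days = inv['stock'] + inv['lead_days']:
     sku  lead_days supplier  stock  stock_plus_lead_days
0   E202          7   Vertex    441                   448
1   B101         27    Umbra     66                    93
2   A102          5   Globex    404                   409
3   B201          4   Vertex    151                   155
4   A102          3   Vertex    415                   418
5   C201         27     Acme     36                    63
6   D101         24     Acme    362                   386
7   C202         16    Umbra    123                   139
8   B101          9  Initech     95                   104
9   E102         28    Umbra    412                   440
10  B102          1  Initech    123                   124
filter rows where supplier == 'Acme':
    sku  lead_days supplier  stock  stock_plus_lead_days
5  C201         27     Acme     36                    63
6  D101         24     Acme    362                   386
The min of column 'stock_plus_lead_days' is 63.

63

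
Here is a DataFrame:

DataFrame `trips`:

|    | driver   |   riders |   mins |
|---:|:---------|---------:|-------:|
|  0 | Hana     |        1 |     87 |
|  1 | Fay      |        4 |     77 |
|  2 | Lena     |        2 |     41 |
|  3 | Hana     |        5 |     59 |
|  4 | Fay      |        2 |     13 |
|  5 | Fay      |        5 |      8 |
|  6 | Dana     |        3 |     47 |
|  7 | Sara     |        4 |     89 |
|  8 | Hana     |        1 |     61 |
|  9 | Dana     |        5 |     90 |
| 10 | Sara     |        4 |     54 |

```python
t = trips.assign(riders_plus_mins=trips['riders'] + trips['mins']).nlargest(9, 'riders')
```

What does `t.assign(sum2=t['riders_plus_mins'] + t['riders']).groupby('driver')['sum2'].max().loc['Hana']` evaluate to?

add column riders_plus_mins = trips['riders'] + trips['mins']:
   driver  riders  mins  riders_plus_mins
0    Hana       1    87                88
1     Fay       4    77                81
2    Lena       2    41                43
3    Hana       5    59                64
4     Fay       2    13                15
5     Fay       5     8                13
6    Dana       3    47                50
7    Sara       4    89                93
8    Hana       1    61                62
9    Dana       5    90                95
10   Sara       4    54                58
take 9 rows with largest riders:
   driver  riders  mins  riders_plus_mins
3    Hana       5    59                64
5     Fay       5     8                13
9    Dana       5    90                95
1     Fay       4    77                81
7    Sara       4    89                93
10   Sara       4    54                58
6    Dana       3    47                50
2    Lena       2    41                43
4     Fay       2    13                15
add column sum2 = t['riders_plus_mins'] + t['riders']:
   driver  riders  mins  riders_plus_mins  sum2
3    Hana       5    59                64    69
5     Fay       5     8                13    18
9    Dana       5    90                95   100
1     Fay       4    77                81    85
7    Sara       4    89                93    97
10   Sara       4    54                58    62
6    Dana       3    47                50    53
2    Lena       2    41                43    45
4     Fay       2    13                15    17
group by driver, max of sum2:
driver
Dana    100
Fay      85
Hana     69
Lena     45
Sara     97
Name: sum2, dtype: int64

69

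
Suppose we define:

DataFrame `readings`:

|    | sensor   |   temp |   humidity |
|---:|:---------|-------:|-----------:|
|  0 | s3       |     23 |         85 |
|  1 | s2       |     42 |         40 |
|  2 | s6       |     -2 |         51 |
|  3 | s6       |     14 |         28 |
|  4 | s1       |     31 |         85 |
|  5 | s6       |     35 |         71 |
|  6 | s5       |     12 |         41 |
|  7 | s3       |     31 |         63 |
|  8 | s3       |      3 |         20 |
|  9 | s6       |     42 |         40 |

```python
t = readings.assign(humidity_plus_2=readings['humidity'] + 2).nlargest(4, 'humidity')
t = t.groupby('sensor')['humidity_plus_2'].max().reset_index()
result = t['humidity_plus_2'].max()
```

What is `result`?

87

add column humidity_plus_2 = readings['humidity'] + 2:
  sensor  temp  humidity  humidity_plus_2
0     s3    23        85               87
1     s2    42        40               42
2     s6    -2        51               53
3     s6    14        28               30
4     s1    31        85               87
5     s6    35        71               73
6     s5    12        41               43
7     s3    31        63               65
8     s3     3        20               22
9     s6    42        40               42
take 4 rows with largest humidity:
  sensor  temp  humidity  humidity_plus_2
0     s3    23        85               87
4     s1    31        85               87
5     s6    35        71               73
7     s3    31        63               65
group by sensor, max of humidity_plus_2:
sensor
s1    87
s3    87
s6    73
Name: humidity_plus_2, dtype: int64
reset_index():
  sensor  humidity_plus_2
0     s1               87
1     s3               87
2     s6               73
Hence 87.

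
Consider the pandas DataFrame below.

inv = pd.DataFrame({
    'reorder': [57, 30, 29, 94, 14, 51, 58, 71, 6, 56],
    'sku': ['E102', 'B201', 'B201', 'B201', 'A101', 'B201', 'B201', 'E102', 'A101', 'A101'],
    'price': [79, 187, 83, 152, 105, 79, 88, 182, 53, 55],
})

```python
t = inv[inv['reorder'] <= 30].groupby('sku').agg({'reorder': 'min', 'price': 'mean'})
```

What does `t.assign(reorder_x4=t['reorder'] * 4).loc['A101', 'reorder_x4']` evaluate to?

24

filter rows where reorder <= 30:
   reorder   sku  price
1       30  B201    187
2       29  B201     83
4       14  A101    105
8        6  A101     53
group by sku: min(reorder), mean(price):
      reorder  price
sku                 
A101        6   79.0
B201       29  135.0
add column reorder_x4 = t['reorder'] * 4:
      reorder  price  reorder_x4
sku                             
A101        6   79.0          24
B201       29  135.0         116
Reading off the value at row 'A101', column 'reorder_x4', we get 24.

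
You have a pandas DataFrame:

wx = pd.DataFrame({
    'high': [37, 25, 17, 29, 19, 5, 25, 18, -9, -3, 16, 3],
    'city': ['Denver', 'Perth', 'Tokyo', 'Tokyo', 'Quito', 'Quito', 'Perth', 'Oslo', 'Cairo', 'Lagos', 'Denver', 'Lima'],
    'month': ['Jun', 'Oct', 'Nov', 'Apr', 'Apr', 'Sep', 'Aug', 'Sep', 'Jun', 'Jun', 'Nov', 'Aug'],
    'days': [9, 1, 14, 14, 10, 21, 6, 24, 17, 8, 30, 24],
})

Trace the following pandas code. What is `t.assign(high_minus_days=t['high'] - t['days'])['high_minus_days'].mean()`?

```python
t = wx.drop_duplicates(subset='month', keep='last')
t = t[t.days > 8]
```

drop duplicate month (keep=last):
    high    city month  days
1     25   Perth   Oct     1
4     19   Quito   Apr    10
7     18    Oslo   Sep    24
9     -3   Lagos   Jun     8
10    16  Denver   Nov    30
11     3    Lima   Aug    24
filter rows where days > 8:
    high    city month  days
4     19   Quito   Apr    10
7     18    Oslo   Sep    24
10    16  Denver   Nov    30
11     3    Lima   Aug    24
add column high_minus_days = t['high'] - t['days']:
    high    city month  days  high_minus_days
4     19   Quito   Apr    10                9
7     18    Oslo   Sep    24               -6
10    16  Denver   Nov    30              -14
11     3    Lima   Aug    24              -21
Finally, mean of column 'high_minus_days' = -8.0.

-8.0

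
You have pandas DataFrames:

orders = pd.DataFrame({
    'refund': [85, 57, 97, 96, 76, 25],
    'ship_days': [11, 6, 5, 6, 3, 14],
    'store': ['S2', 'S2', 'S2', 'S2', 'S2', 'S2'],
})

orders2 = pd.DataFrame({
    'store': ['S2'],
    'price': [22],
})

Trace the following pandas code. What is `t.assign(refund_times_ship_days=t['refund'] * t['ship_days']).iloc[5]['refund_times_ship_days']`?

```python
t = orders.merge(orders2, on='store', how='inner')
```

merge on 'store' (how='inner') → 6 rows:
   refund  ship_days store  price
0      85         11    S2     22
1      57          6    S2     22
2      97          5    S2     22
3      96          6    S2     22
4      76          3    S2     22
5      25         14    S2     22
add column refund_times_ship_days = t['refund'] * t['ship_days']:
   refund  ship_days store  price  refund_times_ship_days
0      85         11    S2     22                     935
1      57          6    S2     22                     342
2      97          5    S2     22                     485
3      96          6    S2     22                     576
4      76          3    S2     22                     228
5      25         14    S2     22                     350
The value at position 5, column 'refund_times_ship_days' is 350.

350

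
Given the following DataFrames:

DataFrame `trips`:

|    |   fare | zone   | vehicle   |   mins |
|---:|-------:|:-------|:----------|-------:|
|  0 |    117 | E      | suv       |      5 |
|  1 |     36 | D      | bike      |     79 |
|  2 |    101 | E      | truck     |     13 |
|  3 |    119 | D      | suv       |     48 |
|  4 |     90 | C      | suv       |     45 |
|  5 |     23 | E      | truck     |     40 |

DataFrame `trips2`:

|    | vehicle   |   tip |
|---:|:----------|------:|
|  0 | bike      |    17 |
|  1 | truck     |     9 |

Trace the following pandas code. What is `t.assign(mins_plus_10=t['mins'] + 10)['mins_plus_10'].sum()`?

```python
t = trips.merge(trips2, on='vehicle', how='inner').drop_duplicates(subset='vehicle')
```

merge on 'vehicle' (how='inner') → 3 rows:
   fare zone vehicle  mins  tip
0    36    D    bike    79   17
1   101    E   truck    13    9
2    23    E   truck    40    9
drop duplicate vehicle (keep=first):
   fare zone vehicle  mins  tip
0    36    D    bike    79   17
1   101    E   truck    13    9
add column mins_plus_10 = t['mins'] + 10:
   fare zone vehicle  mins  tip  mins_plus_10
0    36    D    bike    79   17            89
1   101    E   truck    13    9            23

112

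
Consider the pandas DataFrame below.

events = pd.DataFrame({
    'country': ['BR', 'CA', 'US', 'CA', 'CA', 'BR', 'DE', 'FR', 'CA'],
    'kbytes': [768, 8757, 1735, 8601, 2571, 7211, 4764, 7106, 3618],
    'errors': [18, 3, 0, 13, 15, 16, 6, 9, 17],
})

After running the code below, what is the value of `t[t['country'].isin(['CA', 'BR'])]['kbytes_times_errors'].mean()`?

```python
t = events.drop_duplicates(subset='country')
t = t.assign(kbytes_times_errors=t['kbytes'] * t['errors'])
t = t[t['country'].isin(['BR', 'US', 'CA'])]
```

20047.5

drop duplicate country (keep=first):
  country  kbytes  errors
0      BR     768      18
1      CA    8757       3
2      US    1735       0
6      DE    4764       6
7      FR    7106       9
add column kbytes_times_errors = t['kbytes'] * t['errors']:
  country  kbytes  errors  kbytes_times_errors
0      BR     768      18                13824
1      CA    8757       3                26271
2      US    1735       0                    0
6      DE    4764       6                28584
7      FR    7106       9                63954
filter rows where country in ['BR', 'US', 'CA']:
  country  kbytes  errors  kbytes_times_errors
0      BR     768      18                13824
1      CA    8757       3                26271
2      US    1735       0                    0
filter rows where country in ['CA', 'BR']:
  country  kbytes  errors  kbytes_times_errors
0      BR     768      18                13824
1      CA    8757       3                26271
Taking the mean of column 'kbytes_times_errors' gives 20047.5.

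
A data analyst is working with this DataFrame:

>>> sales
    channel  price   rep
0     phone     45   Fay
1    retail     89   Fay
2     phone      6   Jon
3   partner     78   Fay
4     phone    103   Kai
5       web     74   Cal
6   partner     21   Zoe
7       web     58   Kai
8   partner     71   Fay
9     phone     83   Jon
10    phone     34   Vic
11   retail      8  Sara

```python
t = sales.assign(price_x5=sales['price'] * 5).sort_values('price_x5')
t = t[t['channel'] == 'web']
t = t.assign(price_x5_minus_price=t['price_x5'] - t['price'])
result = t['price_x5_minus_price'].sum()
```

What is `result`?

528

add column price_x5 = sales['price'] * 5:
    channel  price   rep  price_x5
0     phone     45   Fay       225
1    retail     89   Fay       445
2     phone      6   Jon        30
3   partner     78   Fay       390
4     phone    103   Kai       515
5       web     74   Cal       370
6   partner     21   Zoe       105
7       web     58   Kai       290
8   partner     71   Fay       355
9     phone     83   Jon       415
10    phone     34   Vic       170
11   retail      8  Sara        40
sort by price_x5:
    channel  price   rep  price_x5
2     phone      6   Jon        30
11   retail      8  Sara        40
6   partner     21   Zoe       105
10    phone     34   Vic       170
0     phone     45   Fay       225
7       web     58   Kai       290
8   partner     71   Fay       355
5       web     74   Cal       370
3   partner     78   Fay       390
9     phone     83   Jon       415
1    retail     89   Fay       445
4     phone    103   Kai       515
filter rows where channel == 'web':
  channel  price  rep  price_x5
7     web     58  Kai       290
5     web     74  Cal       370
add column price_x5_minus_price = t['price_x5'] - t['price']:
  channel  price  rep  price_x5  price_x5_minus_price
7     web     58  Kai       290                   232
5     web     74  Cal       370                   296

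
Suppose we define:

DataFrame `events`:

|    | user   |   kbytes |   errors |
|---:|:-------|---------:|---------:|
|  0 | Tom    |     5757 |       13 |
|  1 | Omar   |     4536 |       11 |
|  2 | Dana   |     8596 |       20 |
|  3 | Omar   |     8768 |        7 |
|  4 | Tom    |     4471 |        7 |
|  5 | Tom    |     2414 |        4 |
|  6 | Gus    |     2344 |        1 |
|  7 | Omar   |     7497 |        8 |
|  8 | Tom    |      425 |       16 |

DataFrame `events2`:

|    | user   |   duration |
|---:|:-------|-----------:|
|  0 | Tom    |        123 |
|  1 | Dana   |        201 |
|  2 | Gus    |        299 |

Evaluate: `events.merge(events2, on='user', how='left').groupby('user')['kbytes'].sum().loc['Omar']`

20801

merge on 'user' (how='left') → 9 rows:
   user  kbytes  errors  duration
0   Tom    5757      13     123.0
1  Omar    4536      11       NaN
2  Dana    8596      20     201.0
3  Omar    8768       7       NaN
4   Tom    4471       7     123.0
5   Tom    2414       4     123.0
6   Gus    2344       1     299.0
7  Omar    7497       8       NaN
8   Tom     425      16     123.0
group by user, sum of kbytes:
user
Dana     8596
Gus      2344
Omar    20801
Tom     13067
Name: kbytes, dtype: int64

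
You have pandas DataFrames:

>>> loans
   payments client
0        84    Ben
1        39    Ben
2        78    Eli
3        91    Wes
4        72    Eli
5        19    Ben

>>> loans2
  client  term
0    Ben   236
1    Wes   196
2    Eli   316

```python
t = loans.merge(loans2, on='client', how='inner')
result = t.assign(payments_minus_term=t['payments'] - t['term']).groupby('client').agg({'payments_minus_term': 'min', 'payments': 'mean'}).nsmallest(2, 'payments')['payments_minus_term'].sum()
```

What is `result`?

merge on 'client' (how='inner') → 6 rows:
   payments client  term
0        84    Ben   236
1        39    Ben   236
2        78    Eli   316
3        91    Wes   196
4        72    Eli   316
5        19    Ben   236
add column payments_minus_term = t['payments'] - t['term']:
   payments client  term  payments_minus_term
0        84    Ben   236                 -152
1        39    Ben   236                 -197
2        78    Eli   316                 -238
3        91    Wes   196                 -105
4        72    Eli   316                 -244
5        19    Ben   236                 -217
group by client: min(payments_minus_term), mean(payments):
        payments_minus_term   payments
client                                
Ben                    -217  47.333333
Eli                    -244  75.000000
Wes                    -105  91.000000
take 2 rows with smallest payments:
        payments_minus_term   payments
client                                
Ben                    -217  47.333333
Eli                    -244  75.000000
Taking the sum of column 'payments_minus_term' gives -461.

-461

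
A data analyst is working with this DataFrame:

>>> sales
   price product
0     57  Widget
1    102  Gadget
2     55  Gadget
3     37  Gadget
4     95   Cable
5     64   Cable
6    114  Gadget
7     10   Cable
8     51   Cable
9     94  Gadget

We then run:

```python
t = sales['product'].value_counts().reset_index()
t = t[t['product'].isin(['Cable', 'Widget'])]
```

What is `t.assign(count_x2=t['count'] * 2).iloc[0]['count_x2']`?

value_counts of product:
product
Gadget    5
Cable     4
Widget    1
Name: count, dtype: int64
reset_index():
  product  count
0  Gadget      5
1   Cable      4
2  Widget      1
filter rows where product in ['Cable', 'Widget']:
  product  count
1   Cable      4
2  Widget      1
add column count_x2 = t['count'] * 2:
  product  count  count_x2
1   Cable      4         8
2  Widget      1         2
So iloc[0]['count_x2'] = 8.

8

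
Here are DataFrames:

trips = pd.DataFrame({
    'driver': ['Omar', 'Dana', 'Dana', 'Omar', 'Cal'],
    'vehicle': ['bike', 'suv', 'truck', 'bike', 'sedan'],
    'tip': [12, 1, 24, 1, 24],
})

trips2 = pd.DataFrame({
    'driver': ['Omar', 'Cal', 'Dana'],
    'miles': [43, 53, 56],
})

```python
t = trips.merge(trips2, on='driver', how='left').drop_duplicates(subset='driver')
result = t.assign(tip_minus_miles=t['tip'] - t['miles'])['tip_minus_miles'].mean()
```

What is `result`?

merge on 'driver' (how='left') → 5 rows:
  driver vehicle  tip  miles
0   Omar    bike   12     43
1   Dana     suv    1     56
2   Dana   truck   24     56
3   Omar    bike    1     43
4    Cal   sedan   24     53
drop duplicate driver (keep=first):
  driver vehicle  tip  miles
0   Omar    bike   12     43
1   Dana     suv    1     56
4    Cal   sedan   24     53
add column tip_minus_miles = t['tip'] - t['miles']:
  driver vehicle  tip  miles  tip_minus_miles
0   Omar    bike   12     43              -31
1   Dana     suv    1     56              -55
4    Cal   sedan   24     53              -29

-38.3333333333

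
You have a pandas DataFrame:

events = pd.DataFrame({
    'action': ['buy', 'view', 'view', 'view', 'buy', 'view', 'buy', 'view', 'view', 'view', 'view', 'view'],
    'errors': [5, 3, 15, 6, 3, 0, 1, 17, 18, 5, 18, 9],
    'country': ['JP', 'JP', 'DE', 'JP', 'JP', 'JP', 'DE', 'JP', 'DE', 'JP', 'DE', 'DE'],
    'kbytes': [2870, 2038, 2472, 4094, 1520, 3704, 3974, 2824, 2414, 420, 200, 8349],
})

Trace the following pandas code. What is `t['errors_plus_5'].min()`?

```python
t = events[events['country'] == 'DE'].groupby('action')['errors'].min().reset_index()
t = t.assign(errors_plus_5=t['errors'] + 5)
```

6

filter rows where country == 'DE':
   action  errors country  kbytes
2    view      15      DE    2472
6     buy       1      DE    3974
8    view      18      DE    2414
10   view      18      DE     200
11   view       9      DE    8349
group by action, min of errors:
action
buy     1
view    9
Name: errors, dtype: int64
reset_index():
  action  errors
0    buy       1
1   view       9
add column errors_plus_5 = t['errors'] + 5:
  action  errors  errors_plus_5
0    buy       1              6
1   view       9             14
Finally, min of column 'errors_plus_5' = 6.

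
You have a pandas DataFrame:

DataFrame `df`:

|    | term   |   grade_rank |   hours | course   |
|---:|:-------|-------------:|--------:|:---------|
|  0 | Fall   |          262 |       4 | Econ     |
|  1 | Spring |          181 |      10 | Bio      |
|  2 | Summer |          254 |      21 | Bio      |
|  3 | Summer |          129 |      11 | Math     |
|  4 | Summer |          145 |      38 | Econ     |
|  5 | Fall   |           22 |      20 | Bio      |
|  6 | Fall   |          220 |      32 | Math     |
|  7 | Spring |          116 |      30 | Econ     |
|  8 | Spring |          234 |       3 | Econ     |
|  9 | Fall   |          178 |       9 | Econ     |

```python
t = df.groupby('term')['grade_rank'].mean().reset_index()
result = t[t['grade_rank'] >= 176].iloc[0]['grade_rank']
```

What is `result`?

177.0

group by term, mean of grade_rank:
term
Fall      170.5
Spring    177.0
Summer    176.0
Name: grade_rank, dtype: float64
reset_index():
     term  grade_rank
0    Fall       170.5
1  Spring       177.0
2  Summer       176.0
filter rows where grade_rank >= 176:
     term  grade_rank
1  Spring       177.0
2  Summer       176.0
The value at position 0, column 'grade_rank' is 177.0.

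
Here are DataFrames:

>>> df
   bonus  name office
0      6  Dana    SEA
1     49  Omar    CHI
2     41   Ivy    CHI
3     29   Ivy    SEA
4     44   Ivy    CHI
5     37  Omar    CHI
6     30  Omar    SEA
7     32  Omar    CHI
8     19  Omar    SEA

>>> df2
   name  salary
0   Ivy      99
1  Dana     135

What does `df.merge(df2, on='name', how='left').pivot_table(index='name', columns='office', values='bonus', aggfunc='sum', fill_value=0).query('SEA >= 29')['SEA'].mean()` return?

merge on 'name' (how='left') → 9 rows:
   bonus  name office  salary
0      6  Dana    SEA   135.0
1     49  Omar    CHI     NaN
2     41   Ivy    CHI    99.0
3     29   Ivy    SEA    99.0
4     44   Ivy    CHI    99.0
5     37  Omar    CHI     NaN
6     30  Omar    SEA     NaN
7     32  Omar    CHI     NaN
8     19  Omar    SEA     NaN
pivot: rows=name, cols=office, sum(bonus):
office  CHI  SEA
name            
Dana      0    6
Ivy      85   29
Omar    118   49
filter rows where SEA >= 29:
office  CHI  SEA
name            
Ivy      85   29
Omar    118   49
So mean() = 39.0.

39.0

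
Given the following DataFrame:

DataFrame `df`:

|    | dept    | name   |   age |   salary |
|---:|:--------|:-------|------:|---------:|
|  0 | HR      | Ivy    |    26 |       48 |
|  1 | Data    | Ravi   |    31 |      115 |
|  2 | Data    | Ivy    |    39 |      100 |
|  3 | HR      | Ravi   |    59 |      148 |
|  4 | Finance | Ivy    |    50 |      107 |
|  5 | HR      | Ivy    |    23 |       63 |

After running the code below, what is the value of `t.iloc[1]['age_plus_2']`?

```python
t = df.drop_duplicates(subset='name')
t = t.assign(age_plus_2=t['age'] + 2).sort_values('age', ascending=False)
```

28

drop duplicate name (keep=first):
   dept  name  age  salary
0    HR   Ivy   26      48
1  Data  Ravi   31     115
add column age_plus_2 = t['age'] + 2:
   dept  name  age  salary  age_plus_2
0    HR   Ivy   26      48          28
1  Data  Ravi   31     115          33
sort by age descending:
   dept  name  age  salary  age_plus_2
1  Data  Ravi   31     115          33
0    HR   Ivy   26      48          28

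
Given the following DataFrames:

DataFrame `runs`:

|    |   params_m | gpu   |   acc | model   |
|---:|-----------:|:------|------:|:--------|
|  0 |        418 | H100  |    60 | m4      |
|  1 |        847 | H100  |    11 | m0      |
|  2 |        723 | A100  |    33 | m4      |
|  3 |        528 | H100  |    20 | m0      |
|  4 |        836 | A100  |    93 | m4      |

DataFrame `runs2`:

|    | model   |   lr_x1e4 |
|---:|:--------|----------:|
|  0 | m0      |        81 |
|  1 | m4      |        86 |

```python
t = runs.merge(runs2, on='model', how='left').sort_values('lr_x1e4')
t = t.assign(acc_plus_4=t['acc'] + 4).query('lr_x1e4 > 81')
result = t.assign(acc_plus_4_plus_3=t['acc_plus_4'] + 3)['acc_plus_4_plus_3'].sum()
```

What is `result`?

merge on 'model' (how='left') → 5 rows:
   params_m   gpu  acc model  lr_x1e4
0       418  H100   60    m4       86
1       847  H100   11    m0       81
2       723  A100   33    m4       86
3       528  H100   20    m0       81
4       836  A100   93    m4       86
sort by lr_x1e4:
   params_m   gpu  acc model  lr_x1e4
1       847  H100   11    m0       81
3       528  H100   20    m0       81
0       418  H100   60    m4       86
2       723  A100   33    m4       86
4       836  A100   93    m4       86
add column acc_plus_4 = t['acc'] + 4:
   params_m   gpu  acc model  lr_x1e4  acc_plus_4
1       847  H100   11    m0       81          15
3       528  H100   20    m0       81          24
0       418  H100   60    m4       86          64
2       723  A100   33    m4       86          37
4       836  A100   93    m4       86          97
filter rows where lr_x1e4 > 81:
   params_m   gpu  acc model  lr_x1e4  acc_plus_4
0       418  H100   60    m4       86          64
2       723  A100   33    m4       86          37
4       836  A100   93    m4       86          97
add column acc_plus_4_plus_3 = t['acc_plus_4'] + 3:
   params_m   gpu  acc model  lr_x1e4  acc_plus_4  acc_plus_4_plus_3
0       418  H100   60    m4       86          64                 67
2       723  A100   33    m4       86          37                 40
4       836  A100   93    m4       86          97                100

207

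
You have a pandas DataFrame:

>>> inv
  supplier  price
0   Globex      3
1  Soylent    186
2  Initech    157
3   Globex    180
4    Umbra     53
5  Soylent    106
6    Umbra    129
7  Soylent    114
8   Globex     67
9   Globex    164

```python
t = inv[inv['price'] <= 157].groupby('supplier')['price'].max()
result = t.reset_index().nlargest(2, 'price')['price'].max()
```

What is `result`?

filter rows where price <= 157:
  supplier  price
0   Globex      3
2  Initech    157
4    Umbra     53
5  Soylent    106
6    Umbra    129
7  Soylent    114
8   Globex     67
group by supplier, max of price:
supplier
Globex      67
Initech    157
Soylent    114
Umbra      129
Name: price, dtype: int64
reset_index():
  supplier  price
0   Globex     67
1  Initech    157
2  Soylent    114
3    Umbra    129
take 2 rows with largest price:
  supplier  price
1  Initech    157
3    Umbra    129
Reading off the max of column 'price', we get 157.

157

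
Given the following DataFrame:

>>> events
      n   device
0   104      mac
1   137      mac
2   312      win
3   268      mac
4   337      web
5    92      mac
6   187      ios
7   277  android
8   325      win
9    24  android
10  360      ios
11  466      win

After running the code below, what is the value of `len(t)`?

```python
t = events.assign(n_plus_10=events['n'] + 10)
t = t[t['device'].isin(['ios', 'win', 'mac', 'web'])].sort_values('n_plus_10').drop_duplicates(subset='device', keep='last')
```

add column n_plus_10 = events['n'] + 10:
      n   device  n_plus_10
0   104      mac        114
1   137      mac        147
2   312      win        322
3   268      mac        278
4   337      web        347
5    92      mac        102
6   187      ios        197
7   277  android        287
8   325      win        335
9    24  android         34
10  360      ios        370
11  466      win        476
filter rows where device in ['ios', 'win', 'mac', 'web']:
      n device  n_plus_10
0   104    mac        114
1   137    mac        147
2   312    win        322
3   268    mac        278
4   337    web        347
5    92    mac        102
6   187    ios        197
8   325    win        335
10  360    ios        370
11  466    win        476
sort by n_plus_10:
      n device  n_plus_10
5    92    mac        102
0   104    mac        114
1   137    mac        147
6   187    ios        197
3   268    mac        278
2   312    win        322
8   325    win        335
4   337    web        347
10  360    ios        370
11  466    win        476
drop duplicate device (keep=last):
      n device  n_plus_10
3   268    mac        278
4   337    web        347
10  360    ios        370
11  466    win        476

4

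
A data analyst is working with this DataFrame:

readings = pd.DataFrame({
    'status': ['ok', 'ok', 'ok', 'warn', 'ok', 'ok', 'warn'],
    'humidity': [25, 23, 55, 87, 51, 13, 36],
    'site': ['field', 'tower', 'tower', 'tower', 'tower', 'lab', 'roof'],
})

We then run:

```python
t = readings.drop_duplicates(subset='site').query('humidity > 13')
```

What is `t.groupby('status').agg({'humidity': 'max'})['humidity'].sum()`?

61

drop duplicate site (keep=first):
  status  humidity   site
0     ok        25  field
1     ok        23  tower
5     ok        13    lab
6   warn        36   roof
filter rows where humidity > 13:
  status  humidity   site
0     ok        25  field
1     ok        23  tower
6   warn        36   roof
group by status, max of humidity:
        humidity
status          
ok            25
warn          36
Taking the sum of column 'humidity' gives 61.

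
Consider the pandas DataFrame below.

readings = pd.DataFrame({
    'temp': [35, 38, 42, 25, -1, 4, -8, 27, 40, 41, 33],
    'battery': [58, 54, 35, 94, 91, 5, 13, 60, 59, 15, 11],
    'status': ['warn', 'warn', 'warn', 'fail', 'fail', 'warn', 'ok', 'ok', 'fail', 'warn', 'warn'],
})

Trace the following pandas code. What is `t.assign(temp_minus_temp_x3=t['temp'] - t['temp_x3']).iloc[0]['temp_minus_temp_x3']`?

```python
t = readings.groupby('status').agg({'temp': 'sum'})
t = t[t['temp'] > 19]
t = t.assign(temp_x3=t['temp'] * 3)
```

group by status, sum of temp:
        temp
status      
fail      64
ok        19
warn     193
filter rows where temp > 19:
        temp
status      
fail      64
warn     193
add column temp_x3 = t['temp'] * 3:
        temp  temp_x3
status               
fail      64      192
warn     193      579
add column temp_minus_temp_x3 = t['temp'] - t['temp_x3']:
        temp  temp_x3  temp_minus_temp_x3
status                                   
fail      64      192                -128
warn     193      579                -386

-128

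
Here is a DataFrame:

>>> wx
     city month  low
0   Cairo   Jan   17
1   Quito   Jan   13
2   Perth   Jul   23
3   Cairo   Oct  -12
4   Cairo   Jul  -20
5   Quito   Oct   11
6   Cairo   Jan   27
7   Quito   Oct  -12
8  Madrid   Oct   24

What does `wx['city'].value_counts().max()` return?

4

value_counts of city:
city
Cairo     4
Quito     3
Perth     1
Madrid    1
Name: count, dtype: int64
Then the max of the resulting series: 4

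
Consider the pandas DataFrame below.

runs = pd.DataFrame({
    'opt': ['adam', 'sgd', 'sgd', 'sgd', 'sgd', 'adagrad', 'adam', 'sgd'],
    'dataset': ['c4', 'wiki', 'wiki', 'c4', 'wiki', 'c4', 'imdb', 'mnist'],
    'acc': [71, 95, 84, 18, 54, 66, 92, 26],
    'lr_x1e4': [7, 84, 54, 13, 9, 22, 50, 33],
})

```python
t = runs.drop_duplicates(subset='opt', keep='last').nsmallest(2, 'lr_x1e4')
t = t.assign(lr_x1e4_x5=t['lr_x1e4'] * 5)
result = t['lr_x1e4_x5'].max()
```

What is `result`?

165

drop duplicate opt (keep=last):
       opt dataset  acc  lr_x1e4
5  adagrad      c4   66       22
6     adam    imdb   92       50
7      sgd   mnist   26       33
take 2 rows with smallest lr_x1e4:
       opt dataset  acc  lr_x1e4
5  adagrad      c4   66       22
7      sgd   mnist   26       33
add column lr_x1e4_x5 = t['lr_x1e4'] * 5:
       opt dataset  acc  lr_x1e4  lr_x1e4_x5
5  adagrad      c4   66       22         110
7      sgd   mnist   26       33         165
Then the max of column 'lr_x1e4_x5': 165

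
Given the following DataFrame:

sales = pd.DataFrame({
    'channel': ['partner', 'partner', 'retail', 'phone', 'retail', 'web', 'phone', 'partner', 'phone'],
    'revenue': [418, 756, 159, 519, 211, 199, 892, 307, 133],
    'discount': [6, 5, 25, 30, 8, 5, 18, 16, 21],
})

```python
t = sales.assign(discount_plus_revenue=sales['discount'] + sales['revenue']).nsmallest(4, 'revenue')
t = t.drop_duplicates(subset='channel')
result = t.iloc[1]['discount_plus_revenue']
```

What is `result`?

add column discount_plus_revenue = sales['discount'] + sales['revenue']:
   channel  revenue  discount  discount_plus_revenue
0  partner      418         6                    424
1  partner      756         5                    761
2   retail      159        25                    184
3    phone      519        30                    549
4   retail      211         8                    219
5      web      199         5                    204
6    phone      892        18                    910
7  partner      307        16                    323
8    phone      133        21                    154
take 4 rows with smallest revenue:
  channel  revenue  discount  discount_plus_revenue
8   phone      133        21                    154
2  retail      159        25                    184
5     web      199         5                    204
4  retail      211         8                    219
drop duplicate channel (keep=first):
  channel  revenue  discount  discount_plus_revenue
8   phone      133        21                    154
2  retail      159        25                    184
5     web      199         5                    204
Finally, value at position 1, column 'discount_plus_revenue' = 184.

184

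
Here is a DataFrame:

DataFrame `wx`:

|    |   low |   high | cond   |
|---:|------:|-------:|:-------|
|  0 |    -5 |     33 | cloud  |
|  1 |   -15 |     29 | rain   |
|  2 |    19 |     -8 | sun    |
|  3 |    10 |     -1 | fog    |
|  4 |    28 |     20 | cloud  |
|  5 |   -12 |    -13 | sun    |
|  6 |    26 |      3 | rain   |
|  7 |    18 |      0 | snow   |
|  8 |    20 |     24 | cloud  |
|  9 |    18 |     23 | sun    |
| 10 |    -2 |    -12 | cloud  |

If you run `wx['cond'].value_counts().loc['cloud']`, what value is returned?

4

value_counts of cond:
cond
cloud    4
sun      3
rain     2
fog      1
snow     1
Name: count, dtype: int64
The value at index 'cloud' is 4.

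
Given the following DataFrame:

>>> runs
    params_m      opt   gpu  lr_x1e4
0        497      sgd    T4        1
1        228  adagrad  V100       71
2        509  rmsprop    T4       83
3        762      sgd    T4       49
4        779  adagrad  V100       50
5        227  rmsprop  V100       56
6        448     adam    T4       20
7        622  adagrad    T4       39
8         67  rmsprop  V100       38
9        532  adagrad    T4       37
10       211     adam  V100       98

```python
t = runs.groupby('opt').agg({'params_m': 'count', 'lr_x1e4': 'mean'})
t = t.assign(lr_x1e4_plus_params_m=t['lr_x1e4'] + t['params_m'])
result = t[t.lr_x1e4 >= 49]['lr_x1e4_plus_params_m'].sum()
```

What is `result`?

176.25

group by opt: count(params_m), mean(lr_x1e4):
         params_m  lr_x1e4
opt                       
adagrad         4    49.25
adam            2    59.00
rmsprop         3    59.00
sgd             2    25.00
add column lr_x1e4_plus_params_m = t['lr_x1e4'] + t['params_m']:
         params_m  lr_x1e4  lr_x1e4_plus_params_m
opt                                              
adagrad         4    49.25                  53.25
adam            2    59.00                  61.00
rmsprop         3    59.00                  62.00
sgd             2    25.00                  27.00
filter rows where lr_x1e4 >= 49:
         params_m  lr_x1e4  lr_x1e4_plus_params_m
opt                                              
adagrad         4    49.25                  53.25
adam            2    59.00                  61.00
rmsprop         3    59.00                  62.00
sum of column 'lr_x1e4_plus_params_m' → 176.25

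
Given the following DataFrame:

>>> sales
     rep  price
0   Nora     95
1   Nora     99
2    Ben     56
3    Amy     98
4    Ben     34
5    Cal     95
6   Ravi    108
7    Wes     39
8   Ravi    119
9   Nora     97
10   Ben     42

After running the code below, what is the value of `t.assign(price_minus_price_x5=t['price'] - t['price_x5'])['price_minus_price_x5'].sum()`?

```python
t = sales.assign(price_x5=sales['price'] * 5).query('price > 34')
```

add column price_x5 = sales['price'] * 5:
     rep  price  price_x5
0   Nora     95       475
1   Nora     99       495
2    Ben     56       280
3    Amy     98       490
4    Ben     34       170
5    Cal     95       475
6   Ravi    108       540
7    Wes     39       195
8   Ravi    119       595
9   Nora     97       485
10   Ben     42       210
filter rows where price > 34:
     rep  price  price_x5
0   Nora     95       475
1   Nora     99       495
2    Ben     56       280
3    Amy     98       490
5    Cal     95       475
6   Ravi    108       540
7    Wes     39       195
8   Ravi    119       595
9   Nora     97       485
10   Ben     42       210
add column price_minus_price_x5 = t['price'] - t['price_x5']:
     rep  price  price_x5  price_minus_price_x5
0   Nora     95       475                  -380
1   Nora     99       495                  -396
2    Ben     56       280                  -224
3    Amy     98       490                  -392
5    Cal     95       475                  -380
6   Ravi    108       540                  -432
7    Wes     39       195                  -156
8   Ravi    119       595                  -476
9   Nora     97       485                  -388
10   Ben     42       210                  -168
The sum of column 'price_minus_price_x5' is -3392.

-3392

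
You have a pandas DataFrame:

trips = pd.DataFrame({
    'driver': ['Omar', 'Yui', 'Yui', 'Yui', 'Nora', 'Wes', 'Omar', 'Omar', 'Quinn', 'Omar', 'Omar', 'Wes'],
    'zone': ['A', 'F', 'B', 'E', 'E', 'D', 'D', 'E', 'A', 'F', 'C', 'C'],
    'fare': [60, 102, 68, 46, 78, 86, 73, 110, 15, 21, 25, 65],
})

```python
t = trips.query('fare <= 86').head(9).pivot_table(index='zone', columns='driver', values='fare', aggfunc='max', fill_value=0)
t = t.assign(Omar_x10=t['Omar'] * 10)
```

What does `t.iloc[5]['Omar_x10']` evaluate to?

210

filter rows where fare <= 86:
   driver zone  fare
0    Omar    A    60
2     Yui    B    68
3     Yui    E    46
4    Nora    E    78
5     Wes    D    86
6    Omar    D    73
8   Quinn    A    15
9    Omar    F    21
10   Omar    C    25
11    Wes    C    65
take first 9 rows:
   driver zone  fare
0    Omar    A    60
2     Yui    B    68
3     Yui    E    46
4    Nora    E    78
5     Wes    D    86
6    Omar    D    73
8   Quinn    A    15
9    Omar    F    21
10   Omar    C    25
pivot: rows=zone, cols=driver, max(fare):
driver  Nora  Omar  Quinn  Wes  Yui
zone                               
A          0    60     15    0    0
B          0     0      0    0   68
C          0    25      0    0    0
D          0    73      0   86    0
E         78     0      0    0   46
F          0    21      0    0    0
add column Omar_x10 = t['Omar'] * 10:
driver  Nora  Omar  Quinn  Wes  Yui  Omar_x10
zone                                         
A          0    60     15    0    0       600
B          0     0      0    0   68         0
C          0    25      0    0    0       250
D          0    73      0   86    0       730
E         78     0      0    0   46         0
F          0    21      0    0    0       210
Finally, value at position 5, column 'Omar_x10' = 210.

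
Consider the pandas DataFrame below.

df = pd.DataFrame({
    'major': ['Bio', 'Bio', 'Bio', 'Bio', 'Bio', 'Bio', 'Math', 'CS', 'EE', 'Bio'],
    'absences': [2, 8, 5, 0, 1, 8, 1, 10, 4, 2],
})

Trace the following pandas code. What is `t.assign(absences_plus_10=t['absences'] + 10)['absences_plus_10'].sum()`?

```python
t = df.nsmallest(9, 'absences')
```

take 9 rows with smallest absences:
  major  absences
3   Bio         0
4   Bio         1
6  Math         1
0   Bio         2
9   Bio         2
8    EE         4
2   Bio         5
1   Bio         8
5   Bio         8
add column absences_plus_10 = t['absences'] + 10:
  major  absences  absences_plus_10
3   Bio         0                10
4   Bio         1                11
6  Math         1                11
0   Bio         2                12
9   Bio         2                12
8    EE         4                14
2   Bio         5                15
1   Bio         8                18
5   Bio         8                18
Finally, sum of column 'absences_plus_10' = 121.

121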